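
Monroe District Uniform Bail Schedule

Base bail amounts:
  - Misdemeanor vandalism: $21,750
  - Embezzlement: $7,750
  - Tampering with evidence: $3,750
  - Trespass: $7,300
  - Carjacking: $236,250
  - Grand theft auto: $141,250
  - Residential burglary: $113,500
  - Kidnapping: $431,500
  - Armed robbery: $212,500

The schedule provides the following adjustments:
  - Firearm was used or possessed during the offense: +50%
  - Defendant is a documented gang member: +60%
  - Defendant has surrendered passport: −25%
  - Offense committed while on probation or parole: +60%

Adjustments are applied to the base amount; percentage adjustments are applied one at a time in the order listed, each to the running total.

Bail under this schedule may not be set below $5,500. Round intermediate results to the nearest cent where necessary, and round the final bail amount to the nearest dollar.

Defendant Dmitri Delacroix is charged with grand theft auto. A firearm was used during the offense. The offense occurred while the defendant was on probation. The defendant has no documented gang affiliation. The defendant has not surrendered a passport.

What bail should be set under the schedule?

$339,000

Base amounts from the schedule: grand theft auto $141,250.
Single charge. Combined base = $141,250.
Firearm was used or possessed during the offense (+50%): $141,250 × 1.5 = $211,875.
Offense committed while on probation or parole (+60%): $211,875 × 1.6 = $339,000.
$339,000 is at or above the $5,500 minimum.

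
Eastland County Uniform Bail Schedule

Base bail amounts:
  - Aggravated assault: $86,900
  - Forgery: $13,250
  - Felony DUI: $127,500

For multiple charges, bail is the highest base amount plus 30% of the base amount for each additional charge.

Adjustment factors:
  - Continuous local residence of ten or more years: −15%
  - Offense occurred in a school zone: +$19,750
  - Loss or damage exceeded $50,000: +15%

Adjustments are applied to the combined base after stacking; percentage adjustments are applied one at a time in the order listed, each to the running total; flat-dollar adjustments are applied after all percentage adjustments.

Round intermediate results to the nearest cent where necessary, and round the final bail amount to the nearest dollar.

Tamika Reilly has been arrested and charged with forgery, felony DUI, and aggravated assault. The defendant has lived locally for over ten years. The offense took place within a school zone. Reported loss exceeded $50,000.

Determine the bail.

$173,750

Base amounts from the schedule: forgery $13,250; felony DUI $127,500; aggravated assault $86,900.
Stacking rule: highest base plus 30% of each additional charge. Highest is felony DUI at $127,500. Additional: $13,250 × 30% = $3,975; $86,900 × 30% = $26,070. Combined base = $127,500 + $30,045 = $157,545.
Continuous local residence of ten or more years (−15%): $157,545 × 0.85 = $133,913.25.
Loss or damage exceeded $50,000 (+15%): $133,913.25 × 1.15 = $154,000.24.
Offense occurred in a school zone (+$19,750 flat): $154,000.24 + $19,750 = $173,750.24.
Rounded to the nearest dollar: $173,750.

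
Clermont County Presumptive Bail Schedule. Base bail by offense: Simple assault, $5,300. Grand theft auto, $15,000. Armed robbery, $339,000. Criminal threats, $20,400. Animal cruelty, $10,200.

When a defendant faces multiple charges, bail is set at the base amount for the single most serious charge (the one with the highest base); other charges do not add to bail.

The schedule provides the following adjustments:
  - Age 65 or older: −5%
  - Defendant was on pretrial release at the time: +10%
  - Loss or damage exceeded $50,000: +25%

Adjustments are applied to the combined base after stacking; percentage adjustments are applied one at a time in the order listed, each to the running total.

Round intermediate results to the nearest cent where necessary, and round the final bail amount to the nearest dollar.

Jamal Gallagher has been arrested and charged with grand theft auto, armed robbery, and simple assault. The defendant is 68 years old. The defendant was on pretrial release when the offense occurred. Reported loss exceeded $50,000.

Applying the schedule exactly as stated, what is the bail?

Base amounts from the schedule: grand theft auto $15,000; armed robbery $339,000; simple assault $5,300.
Stacking rule: use the highest base only. Highest is armed robbery at $339,000. Combined base = $339,000.
Age 65 or older (−5%): $339,000 × 0.95 = $322,050.
Defendant was on pretrial release at the time (+10%): $322,050 × 1.1 = $354,255.
Loss or damage exceeded $50,000 (+25%): $354,255 × 1.25 = $442,818.75.
Rounded to the nearest dollar: $442,819.

$442,819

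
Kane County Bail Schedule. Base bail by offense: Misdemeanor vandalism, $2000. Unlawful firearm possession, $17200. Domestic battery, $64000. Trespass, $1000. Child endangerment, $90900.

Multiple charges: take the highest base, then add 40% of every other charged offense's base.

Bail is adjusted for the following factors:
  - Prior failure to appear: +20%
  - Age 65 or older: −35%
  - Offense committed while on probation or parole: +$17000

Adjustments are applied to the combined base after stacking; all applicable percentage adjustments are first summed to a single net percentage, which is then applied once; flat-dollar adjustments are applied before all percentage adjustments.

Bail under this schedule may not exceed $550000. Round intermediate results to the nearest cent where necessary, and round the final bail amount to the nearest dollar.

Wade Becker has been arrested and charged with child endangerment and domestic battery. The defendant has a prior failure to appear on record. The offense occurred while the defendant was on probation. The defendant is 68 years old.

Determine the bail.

Base amounts from the schedule: child endangerment $90900; domestic battery $64000.
Stacking rule: highest base plus 40% of each additional charge. Highest is child endangerment at $90900. Additional: $64000 × 40% = $25600. Combined base = $90900 + $25600 = $116500.
Offense committed while on probation or parole (+$17000 flat): $116500 + $17000 = $133500.
Net percentage adjustment: +20% −35% = −15%. $133500 × 0.85 = $113475.
$113475 is within the $550000 maximum.

$113475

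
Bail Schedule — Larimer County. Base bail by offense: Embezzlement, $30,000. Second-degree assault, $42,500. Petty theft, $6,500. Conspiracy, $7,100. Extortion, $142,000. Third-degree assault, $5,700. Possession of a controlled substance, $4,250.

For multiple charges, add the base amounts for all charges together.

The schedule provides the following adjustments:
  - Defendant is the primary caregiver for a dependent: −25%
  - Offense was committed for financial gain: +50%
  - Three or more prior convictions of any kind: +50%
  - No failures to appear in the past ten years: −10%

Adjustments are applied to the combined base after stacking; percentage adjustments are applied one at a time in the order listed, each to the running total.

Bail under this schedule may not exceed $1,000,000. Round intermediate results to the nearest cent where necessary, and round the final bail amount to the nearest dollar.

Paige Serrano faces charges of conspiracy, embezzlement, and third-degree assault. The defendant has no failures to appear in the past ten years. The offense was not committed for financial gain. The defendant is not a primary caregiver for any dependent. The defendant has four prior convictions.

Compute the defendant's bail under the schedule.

$57,780

Base amounts from the schedule: conspiracy $7,100; embezzlement $30,000; third-degree assault $5,700.
Stacking rule: sum of all bases. $7,100 + $30,000 + $5,700 = $42,800.
Three or more prior convictions of any kind (+50%): $42,800 × 1.5 = $64,200.
No failures to appear in the past ten years (−10%): $64,200 × 0.9 = $57,780.
$57,780 is within the $1,000,000 maximum.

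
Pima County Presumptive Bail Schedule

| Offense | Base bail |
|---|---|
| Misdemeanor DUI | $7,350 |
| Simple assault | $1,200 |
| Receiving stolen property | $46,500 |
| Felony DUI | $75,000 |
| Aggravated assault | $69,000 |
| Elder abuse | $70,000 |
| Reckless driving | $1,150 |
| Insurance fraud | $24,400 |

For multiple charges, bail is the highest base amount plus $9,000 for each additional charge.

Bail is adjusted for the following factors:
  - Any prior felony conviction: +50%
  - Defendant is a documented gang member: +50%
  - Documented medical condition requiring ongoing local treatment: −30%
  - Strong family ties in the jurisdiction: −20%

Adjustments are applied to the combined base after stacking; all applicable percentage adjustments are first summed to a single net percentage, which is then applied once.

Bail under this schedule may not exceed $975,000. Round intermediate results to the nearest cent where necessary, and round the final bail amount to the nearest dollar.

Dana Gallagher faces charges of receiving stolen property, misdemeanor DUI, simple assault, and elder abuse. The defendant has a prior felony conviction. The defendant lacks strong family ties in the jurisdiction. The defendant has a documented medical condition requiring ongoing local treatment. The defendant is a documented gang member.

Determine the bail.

$164,900

Base amounts from the schedule: receiving stolen property $46,500; misdemeanor DUI $7,350; simple assault $1,200; elder abuse $70,000.
Stacking rule: highest base plus $9,000 per additional charge. Highest is elder abuse at $70,000; 3 additional charges → +$27,000. Combined base = $97,000.
Net percentage adjustment: +50% +50% −30% = +70%. $97,000 × 1.7 = $164,900.
$164,900 is within the $975,000 maximum.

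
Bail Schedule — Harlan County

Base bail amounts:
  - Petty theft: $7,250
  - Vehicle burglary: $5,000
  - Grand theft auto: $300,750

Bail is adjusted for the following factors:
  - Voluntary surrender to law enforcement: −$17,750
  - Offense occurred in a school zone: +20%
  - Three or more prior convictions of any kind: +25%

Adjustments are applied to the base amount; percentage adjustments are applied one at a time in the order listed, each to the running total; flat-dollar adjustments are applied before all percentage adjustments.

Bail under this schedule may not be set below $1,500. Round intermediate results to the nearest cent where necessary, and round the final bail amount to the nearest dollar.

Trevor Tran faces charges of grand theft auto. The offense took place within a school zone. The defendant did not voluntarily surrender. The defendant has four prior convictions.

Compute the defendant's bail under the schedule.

Base amounts from the schedule: grand theft auto $300,750.
Single charge. Combined base = $300,750.
Offense occurred in a school zone (+20%): $300,750 × 1.2 = $360,900.
Three or more prior convictions of any kind (+25%): $360,900 × 1.25 = $451,125.
$451,125 is at or above the $1,500 minimum.

$451,125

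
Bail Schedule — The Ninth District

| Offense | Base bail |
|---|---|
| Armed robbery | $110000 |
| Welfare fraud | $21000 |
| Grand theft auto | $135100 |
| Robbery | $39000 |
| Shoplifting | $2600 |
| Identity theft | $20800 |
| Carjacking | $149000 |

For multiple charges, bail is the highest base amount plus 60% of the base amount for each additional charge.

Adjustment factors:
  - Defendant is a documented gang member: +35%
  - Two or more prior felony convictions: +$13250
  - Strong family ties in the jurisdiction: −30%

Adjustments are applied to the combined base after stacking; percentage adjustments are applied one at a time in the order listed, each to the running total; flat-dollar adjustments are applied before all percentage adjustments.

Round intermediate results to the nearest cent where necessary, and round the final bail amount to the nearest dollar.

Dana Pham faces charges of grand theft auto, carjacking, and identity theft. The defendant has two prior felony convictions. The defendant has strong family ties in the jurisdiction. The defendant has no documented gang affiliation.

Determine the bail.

Base amounts from the schedule: grand theft auto $135100; carjacking $149000; identity theft $20800.
Stacking rule: highest base plus 60% of each additional charge. Highest is carjacking at $149000. Additional: $135100 × 60% = $81060; $20800 × 60% = $12480. Combined base = $149000 + $93540 = $242540.
Two or more prior felony convictions (+$13250 flat): $242540 + $13250 = $255790.
Strong family ties in the jurisdiction (−30%): $255790 × 0.7 = $179053.

$179053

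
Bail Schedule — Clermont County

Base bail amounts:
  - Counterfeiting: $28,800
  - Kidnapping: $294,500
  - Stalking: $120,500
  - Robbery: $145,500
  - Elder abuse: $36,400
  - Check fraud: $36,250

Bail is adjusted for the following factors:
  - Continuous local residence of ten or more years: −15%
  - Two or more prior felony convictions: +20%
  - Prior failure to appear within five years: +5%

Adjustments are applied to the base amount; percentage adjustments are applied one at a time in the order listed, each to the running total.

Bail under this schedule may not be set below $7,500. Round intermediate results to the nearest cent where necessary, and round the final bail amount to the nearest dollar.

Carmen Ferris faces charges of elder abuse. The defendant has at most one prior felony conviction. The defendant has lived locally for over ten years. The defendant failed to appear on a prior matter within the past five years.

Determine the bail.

Base amounts from the schedule: elder abuse $36,400.
Single charge. Combined base = $36,400.
Continuous local residence of ten or more years (−15%): $36,400 × 0.85 = $30,940.
Prior failure to appear within five years (+5%): $30,940 × 1.05 = $32,487.
$32,487 is at or above the $7,500 minimum.

$32,487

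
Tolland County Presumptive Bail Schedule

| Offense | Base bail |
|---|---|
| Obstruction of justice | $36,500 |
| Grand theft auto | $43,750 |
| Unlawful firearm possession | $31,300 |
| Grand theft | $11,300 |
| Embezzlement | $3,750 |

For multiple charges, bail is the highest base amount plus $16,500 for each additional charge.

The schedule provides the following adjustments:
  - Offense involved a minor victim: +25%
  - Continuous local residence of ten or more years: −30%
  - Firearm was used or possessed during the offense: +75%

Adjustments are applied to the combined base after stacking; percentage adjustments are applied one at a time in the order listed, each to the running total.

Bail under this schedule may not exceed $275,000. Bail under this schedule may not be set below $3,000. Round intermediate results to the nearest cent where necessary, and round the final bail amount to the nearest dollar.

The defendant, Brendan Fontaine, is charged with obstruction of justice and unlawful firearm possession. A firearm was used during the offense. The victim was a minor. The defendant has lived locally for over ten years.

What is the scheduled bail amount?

Base amounts from the schedule: obstruction of justice $36,500; unlawful firearm possession $31,300.
Stacking rule: highest base plus $16,500 per additional charge. Highest is obstruction of justice at $36,500; 1 additional charge → +$16,500. Combined base = $53,000.
Offense involved a minor victim (+25%): $53,000 × 1.25 = $66,250.
Continuous local residence of ten or more years (−30%): $66,250 × 0.7 = $46,375.
Firearm was used or possessed during the offense (+75%): $46,375 × 1.75 = $81,156.25.
$81,156.25 is within the $275,000 maximum.
$81,156.25 is at or above the $3,000 minimum.
Rounded to the nearest dollar: $81,156.

$81,156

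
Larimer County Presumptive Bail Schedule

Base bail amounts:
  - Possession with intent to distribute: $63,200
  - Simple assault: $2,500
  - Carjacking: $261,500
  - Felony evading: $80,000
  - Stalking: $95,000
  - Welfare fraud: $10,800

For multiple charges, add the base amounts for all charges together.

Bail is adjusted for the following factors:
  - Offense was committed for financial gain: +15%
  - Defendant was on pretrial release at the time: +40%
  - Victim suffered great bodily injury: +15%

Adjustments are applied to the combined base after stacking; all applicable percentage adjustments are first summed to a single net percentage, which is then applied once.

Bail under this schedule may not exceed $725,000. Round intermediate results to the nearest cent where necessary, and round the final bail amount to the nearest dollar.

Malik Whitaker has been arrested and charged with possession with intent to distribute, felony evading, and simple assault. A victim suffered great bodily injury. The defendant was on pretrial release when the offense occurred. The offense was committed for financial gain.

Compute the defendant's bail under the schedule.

$247,690

Base amounts from the schedule: possession with intent to distribute $63,200; felony evading $80,000; simple assault $2,500.
Stacking rule: sum of all bases. $63,200 + $80,000 + $2,500 = $145,700.
Net percentage adjustment: +15% +40% +15% = +70%. $145,700 × 1.7 = $247,690.
$247,690 is within the $725,000 maximum.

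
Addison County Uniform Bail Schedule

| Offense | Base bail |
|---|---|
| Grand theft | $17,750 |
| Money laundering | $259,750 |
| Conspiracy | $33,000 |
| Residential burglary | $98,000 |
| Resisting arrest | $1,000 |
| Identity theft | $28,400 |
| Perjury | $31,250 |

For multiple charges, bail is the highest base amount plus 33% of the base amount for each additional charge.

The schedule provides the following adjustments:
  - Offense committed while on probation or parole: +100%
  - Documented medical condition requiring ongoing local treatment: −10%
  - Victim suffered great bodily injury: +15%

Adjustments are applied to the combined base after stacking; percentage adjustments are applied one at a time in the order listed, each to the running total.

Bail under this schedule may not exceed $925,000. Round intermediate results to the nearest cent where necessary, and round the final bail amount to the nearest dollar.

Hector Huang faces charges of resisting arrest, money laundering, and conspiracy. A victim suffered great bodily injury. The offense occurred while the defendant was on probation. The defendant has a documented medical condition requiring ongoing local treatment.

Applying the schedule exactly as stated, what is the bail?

$560,908

Base amounts from the schedule: resisting arrest $1,000; money laundering $259,750; conspiracy $33,000.
Stacking rule: highest base plus 33% of each additional charge. Highest is money laundering at $259,750. Additional: $1,000 × 33% = $330; $33,000 × 33% = $10,890. Combined base = $259,750 + $11,220 = $270,970.
Offense committed while on probation or parole (+100%): $270,970 × 2 = $541,940.
Documented medical condition requiring ongoing local treatment (−10%): $541,940 × 0.9 = $487,746.
Victim suffered great bodily injury (+15%): $487,746 × 1.15 = $560,907.90.
$560,907.90 is within the $925,000 maximum.
Rounded to the nearest dollar: $560,908.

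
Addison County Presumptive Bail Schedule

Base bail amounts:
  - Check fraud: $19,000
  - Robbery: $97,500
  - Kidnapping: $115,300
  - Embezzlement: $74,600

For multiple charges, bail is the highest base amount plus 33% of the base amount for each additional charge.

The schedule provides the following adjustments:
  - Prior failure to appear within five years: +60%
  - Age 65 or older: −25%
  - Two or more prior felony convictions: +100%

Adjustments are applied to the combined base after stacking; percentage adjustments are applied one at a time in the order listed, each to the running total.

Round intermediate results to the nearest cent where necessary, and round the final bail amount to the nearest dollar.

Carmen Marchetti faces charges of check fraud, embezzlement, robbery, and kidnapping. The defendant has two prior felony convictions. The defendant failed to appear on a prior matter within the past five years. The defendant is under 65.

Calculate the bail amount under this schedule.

$570,762

Base amounts from the schedule: check fraud $19,000; embezzlement $74,600; robbery $97,500; kidnapping $115,300.
Stacking rule: highest base plus 33% of each additional charge. Highest is kidnapping at $115,300. Additional: $19,000 × 33% = $6,270; $74,600 × 33% = $24,618; $97,500 × 33% = $32,175. Combined base = $115,300 + $63,063 = $178,363.
Prior failure to appear within five years (+60%): $178,363 × 1.6 = $285,380.80.
Two or more prior felony convictions (+100%): $285,380.80 × 2 = $570,761.60.
Rounded to the nearest dollar: $570,762.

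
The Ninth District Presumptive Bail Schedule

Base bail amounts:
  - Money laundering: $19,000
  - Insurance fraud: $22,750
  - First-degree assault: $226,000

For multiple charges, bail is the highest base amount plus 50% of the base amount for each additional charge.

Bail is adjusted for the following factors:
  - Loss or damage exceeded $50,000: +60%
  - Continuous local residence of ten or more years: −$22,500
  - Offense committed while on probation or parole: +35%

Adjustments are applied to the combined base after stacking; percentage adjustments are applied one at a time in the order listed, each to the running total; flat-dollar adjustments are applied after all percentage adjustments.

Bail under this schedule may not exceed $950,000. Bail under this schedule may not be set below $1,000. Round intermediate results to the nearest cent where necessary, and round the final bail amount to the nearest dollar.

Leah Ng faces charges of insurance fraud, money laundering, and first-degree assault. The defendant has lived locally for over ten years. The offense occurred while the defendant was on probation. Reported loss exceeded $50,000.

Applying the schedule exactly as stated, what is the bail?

Base amounts from the schedule: insurance fraud $22,750; money laundering $19,000; first-degree assault $226,000.
Stacking rule: highest base plus 50% of each additional charge. Highest is first-degree assault at $226,000. Additional: $22,750 × 50% = $11,375; $19,000 × 50% = $9,500. Combined base = $226,000 + $20,875 = $246,875.
Loss or damage exceeded $50,000 (+60%): $246,875 × 1.6 = $395,000.
Offense committed while on probation or parole (+35%): $395,000 × 1.35 = $533,250.
Continuous local residence of ten or more years (−$22,500 flat): $533,250 − $22,500 = $510,750.
$510,750 is within the $950,000 maximum.
$510,750 is at or above the $1,000 minimum.

$510,750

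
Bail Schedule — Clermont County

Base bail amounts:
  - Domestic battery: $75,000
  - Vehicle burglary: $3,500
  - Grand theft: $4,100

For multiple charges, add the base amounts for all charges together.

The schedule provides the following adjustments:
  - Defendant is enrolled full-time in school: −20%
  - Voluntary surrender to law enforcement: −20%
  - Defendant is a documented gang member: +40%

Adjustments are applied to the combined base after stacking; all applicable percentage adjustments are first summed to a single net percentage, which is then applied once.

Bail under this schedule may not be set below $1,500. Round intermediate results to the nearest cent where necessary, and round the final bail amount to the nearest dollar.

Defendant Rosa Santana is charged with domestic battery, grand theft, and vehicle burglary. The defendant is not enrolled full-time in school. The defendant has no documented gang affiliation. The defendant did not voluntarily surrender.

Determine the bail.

$82,600

Base amounts from the schedule: domestic battery $75,000; grand theft $4,100; vehicle burglary $3,500.
Stacking rule: sum of all bases. $75,000 + $4,100 + $3,500 = $82,600.
No adjustment factors apply to this defendant.
$82,600 is at or above the $1,500 minimum.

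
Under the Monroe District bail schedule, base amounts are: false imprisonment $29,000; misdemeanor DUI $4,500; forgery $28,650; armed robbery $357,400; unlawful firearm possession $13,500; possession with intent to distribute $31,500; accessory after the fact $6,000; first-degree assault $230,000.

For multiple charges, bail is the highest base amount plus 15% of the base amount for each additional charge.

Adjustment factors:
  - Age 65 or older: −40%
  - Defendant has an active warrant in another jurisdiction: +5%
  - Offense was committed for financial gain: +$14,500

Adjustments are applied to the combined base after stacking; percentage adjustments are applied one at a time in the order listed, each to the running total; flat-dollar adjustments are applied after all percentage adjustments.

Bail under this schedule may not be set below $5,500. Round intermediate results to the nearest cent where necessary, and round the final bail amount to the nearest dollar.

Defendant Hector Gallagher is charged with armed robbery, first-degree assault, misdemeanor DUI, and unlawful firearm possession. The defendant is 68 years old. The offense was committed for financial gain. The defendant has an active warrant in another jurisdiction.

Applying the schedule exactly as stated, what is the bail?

$263,098

Base amounts from the schedule: armed robbery $357,400; first-degree assault $230,000; misdemeanor DUI $4,500; unlawful firearm possession $13,500.
Stacking rule: highest base plus 15% of each additional charge. Highest is armed robbery at $357,400. Additional: $230,000 × 15% = $34,500; $4,500 × 15% = $675; $13,500 × 15% = $2,025. Combined base = $357,400 + $37,200 = $394,600.
Age 65 or older (−40%): $394,600 × 0.6 = $236,760.
Defendant has an active warrant in another jurisdiction (+5%): $236,760 × 1.05 = $248,598.
Offense was committed for financial gain (+$14,500 flat): $248,598 + $14,500 = $263,098.
$263,098 is at or above the $5,500 minimum.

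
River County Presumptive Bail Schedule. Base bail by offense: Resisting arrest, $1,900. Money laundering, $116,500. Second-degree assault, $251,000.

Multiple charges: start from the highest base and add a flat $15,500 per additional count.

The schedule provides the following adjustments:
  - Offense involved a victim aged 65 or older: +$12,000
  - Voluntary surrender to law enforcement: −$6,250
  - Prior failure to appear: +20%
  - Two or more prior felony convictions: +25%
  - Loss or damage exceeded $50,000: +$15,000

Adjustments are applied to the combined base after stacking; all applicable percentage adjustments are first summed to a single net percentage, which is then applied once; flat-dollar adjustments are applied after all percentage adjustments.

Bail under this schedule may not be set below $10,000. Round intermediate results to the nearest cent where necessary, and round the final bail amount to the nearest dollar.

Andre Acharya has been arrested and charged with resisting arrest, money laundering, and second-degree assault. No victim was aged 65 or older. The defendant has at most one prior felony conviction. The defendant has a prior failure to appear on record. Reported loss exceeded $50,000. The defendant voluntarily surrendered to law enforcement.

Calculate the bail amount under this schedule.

Base amounts from the schedule: resisting arrest $1,900; money laundering $116,500; second-degree assault $251,000.
Stacking rule: highest base plus $15,500 per additional charge. Highest is second-degree assault at $251,000; 2 additional charges → +$31,000. Combined base = $282,000.
Prior failure to appear (+20%): $282,000 × 1.2 = $338,400.
Voluntary surrender to law enforcement (−$6,250 flat): $338,400 − $6,250 = $332,150.
Loss or damage exceeded $50,000 (+$15,000 flat): $332,150 + $15,000 = $347,150.
$347,150 is at or above the $10,000 minimum.

$347,150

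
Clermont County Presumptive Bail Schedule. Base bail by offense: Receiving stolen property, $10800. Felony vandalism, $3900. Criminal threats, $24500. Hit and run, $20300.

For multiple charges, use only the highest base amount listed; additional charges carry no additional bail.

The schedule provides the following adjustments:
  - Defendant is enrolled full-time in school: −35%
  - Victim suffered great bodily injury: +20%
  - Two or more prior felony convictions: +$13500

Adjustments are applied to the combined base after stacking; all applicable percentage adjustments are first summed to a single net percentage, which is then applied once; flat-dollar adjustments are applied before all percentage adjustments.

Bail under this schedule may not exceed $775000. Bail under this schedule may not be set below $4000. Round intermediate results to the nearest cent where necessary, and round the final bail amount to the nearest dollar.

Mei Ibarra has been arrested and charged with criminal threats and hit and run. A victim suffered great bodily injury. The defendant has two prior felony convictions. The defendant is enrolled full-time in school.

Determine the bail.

$32300

Base amounts from the schedule: criminal threats $24500; hit and run $20300.
Stacking rule: use the highest base only. Highest is criminal threats at $24500. Combined base = $24500.
Two or more prior felony convictions (+$13500 flat): $24500 + $13500 = $38000.
Net percentage adjustment: −35% +20% = −15%. $38000 × 0.85 = $32300.
$32300 is within the $775000 maximum.
$32300 is at or above the $4000 minimum.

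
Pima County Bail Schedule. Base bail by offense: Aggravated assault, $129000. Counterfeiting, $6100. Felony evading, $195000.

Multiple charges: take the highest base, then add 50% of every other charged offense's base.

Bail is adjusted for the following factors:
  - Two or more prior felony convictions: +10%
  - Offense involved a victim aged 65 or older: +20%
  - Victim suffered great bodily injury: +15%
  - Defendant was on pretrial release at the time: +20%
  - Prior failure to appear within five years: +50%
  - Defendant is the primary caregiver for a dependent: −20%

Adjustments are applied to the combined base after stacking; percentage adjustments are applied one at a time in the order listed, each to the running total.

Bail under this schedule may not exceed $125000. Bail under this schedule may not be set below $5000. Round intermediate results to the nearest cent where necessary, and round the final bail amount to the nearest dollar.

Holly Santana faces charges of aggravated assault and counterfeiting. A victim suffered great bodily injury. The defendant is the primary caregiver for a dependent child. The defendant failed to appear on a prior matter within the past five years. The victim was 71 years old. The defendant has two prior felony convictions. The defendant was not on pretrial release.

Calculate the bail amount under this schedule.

$125000

Base amounts from the schedule: aggravated assault $129000; counterfeiting $6100.
Stacking rule: highest base plus 50% of each additional charge. Highest is aggravated assault at $129000. Additional: $6100 × 50% = $3050. Combined base = $129000 + $3050 = $132050.
Two or more prior felony convictions (+10%): $132050 × 1.1 = $145255.
Offense involved a victim aged 65 or older (+20%): $145255 × 1.2 = $174306.
Victim suffered great bodily injury (+15%): $174306 × 1.15 = $200451.90.
Prior failure to appear within five years (+50%): $200451.90 × 1.5 = $300677.85.
Defendant is the primary caregiver for a dependent (−20%): $300677.85 × 0.8 = $240542.28.
Result $240542.28 exceeds the maximum of $125000; bail is capped at $125000.
$125000 is at or above the $5000 minimum.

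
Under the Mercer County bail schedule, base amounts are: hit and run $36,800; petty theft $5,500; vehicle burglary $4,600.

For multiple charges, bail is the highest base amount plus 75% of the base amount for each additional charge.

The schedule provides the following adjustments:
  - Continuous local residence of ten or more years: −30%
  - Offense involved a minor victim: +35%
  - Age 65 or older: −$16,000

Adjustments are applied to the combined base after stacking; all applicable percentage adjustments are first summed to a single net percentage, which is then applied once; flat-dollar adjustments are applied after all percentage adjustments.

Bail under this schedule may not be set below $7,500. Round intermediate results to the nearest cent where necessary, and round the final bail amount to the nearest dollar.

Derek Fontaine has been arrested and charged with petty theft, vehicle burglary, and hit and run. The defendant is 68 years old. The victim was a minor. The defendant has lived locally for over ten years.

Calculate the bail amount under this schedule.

$30,594

Base amounts from the schedule: petty theft $5,500; vehicle burglary $4,600; hit and run $36,800.
Stacking rule: highest base plus 75% of each additional charge. Highest is hit and run at $36,800. Additional: $5,500 × 75% = $4,125; $4,600 × 75% = $3,450. Combined base = $36,800 + $7,575 = $44,375.
Net percentage adjustment: −30% +35% = +5%. $44,375 × 1.05 = $46,593.75.
Age 65 or older (−$16,000 flat): $46,593.75 − $16,000 = $30,593.75.
$30,593.75 is at or above the $7,500 minimum.
Rounded to the nearest dollar: $30,594.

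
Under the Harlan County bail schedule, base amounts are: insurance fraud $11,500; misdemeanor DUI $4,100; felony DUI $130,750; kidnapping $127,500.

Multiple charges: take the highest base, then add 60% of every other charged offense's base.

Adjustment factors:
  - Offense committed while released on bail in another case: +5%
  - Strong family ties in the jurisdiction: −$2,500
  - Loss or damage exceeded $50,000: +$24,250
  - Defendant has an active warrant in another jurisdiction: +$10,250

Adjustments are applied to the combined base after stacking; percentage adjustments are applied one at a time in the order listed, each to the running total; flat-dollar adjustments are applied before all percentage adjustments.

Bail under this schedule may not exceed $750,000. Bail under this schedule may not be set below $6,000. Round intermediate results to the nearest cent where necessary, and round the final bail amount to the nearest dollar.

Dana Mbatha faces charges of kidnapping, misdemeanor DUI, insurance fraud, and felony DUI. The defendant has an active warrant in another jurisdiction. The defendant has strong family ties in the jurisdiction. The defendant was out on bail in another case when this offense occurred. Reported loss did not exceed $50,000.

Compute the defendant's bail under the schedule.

$235,578

Base amounts from the schedule: kidnapping $127,500; misdemeanor DUI $4,100; insurance fraud $11,500; felony DUI $130,750.
Stacking rule: highest base plus 60% of each additional charge. Highest is felony DUI at $130,750. Additional: $127,500 × 60% = $76,500; $4,100 × 60% = $2,460; $11,500 × 60% = $6,900. Combined base = $130,750 + $85,860 = $216,610.
Strong family ties in the jurisdiction (−$2,500 flat): $216,610 − $2,500 = $214,110.
Defendant has an active warrant in another jurisdiction (+$10,250 flat): $214,110 + $10,250 = $224,360.
Offense committed while released on bail in another case (+5%): $224,360 × 1.05 = $235,578.
$235,578 is within the $750,000 maximum.
$235,578 is at or above the $6,000 minimum.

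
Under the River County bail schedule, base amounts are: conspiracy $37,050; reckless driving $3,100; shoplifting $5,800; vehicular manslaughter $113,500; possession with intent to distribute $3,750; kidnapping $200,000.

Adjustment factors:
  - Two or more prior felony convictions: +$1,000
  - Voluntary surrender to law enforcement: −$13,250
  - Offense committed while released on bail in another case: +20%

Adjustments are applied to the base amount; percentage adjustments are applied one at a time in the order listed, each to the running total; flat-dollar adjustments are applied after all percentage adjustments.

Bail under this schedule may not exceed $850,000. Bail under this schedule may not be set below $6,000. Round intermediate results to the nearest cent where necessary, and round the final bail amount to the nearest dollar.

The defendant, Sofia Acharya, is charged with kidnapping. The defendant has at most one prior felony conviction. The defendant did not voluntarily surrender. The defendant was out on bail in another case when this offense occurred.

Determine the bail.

Base amounts from the schedule: kidnapping $200,000.
Single charge. Combined base = $200,000.
Offense committed while released on bail in another case (+20%): $200,000 × 1.2 = $240,000.
$240,000 is within the $850,000 maximum.
$240,000 is at or above the $6,000 minimum.

$240,000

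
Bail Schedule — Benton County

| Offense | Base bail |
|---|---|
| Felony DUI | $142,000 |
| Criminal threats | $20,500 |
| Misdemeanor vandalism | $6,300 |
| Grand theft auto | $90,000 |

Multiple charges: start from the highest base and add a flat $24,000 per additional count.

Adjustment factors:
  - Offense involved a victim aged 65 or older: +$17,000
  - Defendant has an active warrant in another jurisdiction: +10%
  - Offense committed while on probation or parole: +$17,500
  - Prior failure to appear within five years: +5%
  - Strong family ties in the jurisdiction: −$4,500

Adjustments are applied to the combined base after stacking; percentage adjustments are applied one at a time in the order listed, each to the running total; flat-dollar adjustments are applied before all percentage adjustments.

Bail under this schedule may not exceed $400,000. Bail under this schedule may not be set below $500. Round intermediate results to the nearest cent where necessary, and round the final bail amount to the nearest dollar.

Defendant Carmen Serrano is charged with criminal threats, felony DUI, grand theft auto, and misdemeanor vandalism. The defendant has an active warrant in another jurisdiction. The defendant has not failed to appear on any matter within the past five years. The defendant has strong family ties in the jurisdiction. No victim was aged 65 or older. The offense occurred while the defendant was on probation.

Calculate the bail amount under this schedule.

$249,700

Base amounts from the schedule: criminal threats $20,500; felony DUI $142,000; grand theft auto $90,000; misdemeanor vandalism $6,300.
Stacking rule: highest base plus $24,000 per additional charge. Highest is felony DUI at $142,000; 3 additional charges → +$72,000. Combined base = $214,000.
Offense committed while on probation or parole (+$17,500 flat): $214,000 + $17,500 = $231,500.
Strong family ties in the jurisdiction (−$4,500 flat): $231,500 − $4,500 = $227,000.
Defendant has an active warrant in another jurisdiction (+10%): $227,000 × 1.1 = $249,700.
$249,700 is within the $400,000 maximum.
$249,700 is at or above the $500 minimum.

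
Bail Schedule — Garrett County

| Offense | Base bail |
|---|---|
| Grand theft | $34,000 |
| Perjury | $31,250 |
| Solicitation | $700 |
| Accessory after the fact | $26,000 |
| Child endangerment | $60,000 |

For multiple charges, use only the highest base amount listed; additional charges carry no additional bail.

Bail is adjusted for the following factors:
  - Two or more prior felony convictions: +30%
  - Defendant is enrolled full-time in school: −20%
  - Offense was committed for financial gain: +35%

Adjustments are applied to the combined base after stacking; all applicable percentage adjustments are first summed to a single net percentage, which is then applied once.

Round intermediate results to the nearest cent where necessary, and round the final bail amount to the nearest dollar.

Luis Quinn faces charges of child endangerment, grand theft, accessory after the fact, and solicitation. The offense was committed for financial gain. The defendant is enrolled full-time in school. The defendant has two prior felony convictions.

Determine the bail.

$87,000

Base amounts from the schedule: child endangerment $60,000; grand theft $34,000; accessory after the fact $26,000; solicitation $700.
Stacking rule: use the highest base only. Highest is child endangerment at $60,000. Combined base = $60,000.
Net percentage adjustment: +30% −20% +35% = +45%. $60,000 × 1.45 = $87,000.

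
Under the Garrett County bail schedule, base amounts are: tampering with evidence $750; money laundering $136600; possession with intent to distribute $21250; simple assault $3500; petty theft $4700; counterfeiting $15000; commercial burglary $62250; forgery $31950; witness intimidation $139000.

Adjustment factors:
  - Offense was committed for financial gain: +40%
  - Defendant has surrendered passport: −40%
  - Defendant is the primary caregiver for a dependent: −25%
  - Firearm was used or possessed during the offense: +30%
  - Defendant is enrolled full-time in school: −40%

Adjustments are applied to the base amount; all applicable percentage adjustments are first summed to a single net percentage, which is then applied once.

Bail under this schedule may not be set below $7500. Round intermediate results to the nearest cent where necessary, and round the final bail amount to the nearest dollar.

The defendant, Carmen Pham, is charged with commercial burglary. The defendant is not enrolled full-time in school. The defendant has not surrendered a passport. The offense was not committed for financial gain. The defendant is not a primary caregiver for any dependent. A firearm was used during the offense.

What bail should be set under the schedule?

Base amounts from the schedule: commercial burglary $62250.
Single charge. Combined base = $62250.
Firearm was used or possessed during the offense (+30%): $62250 × 1.3 = $80925.
$80925 is at or above the $7500 minimum.

$80925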